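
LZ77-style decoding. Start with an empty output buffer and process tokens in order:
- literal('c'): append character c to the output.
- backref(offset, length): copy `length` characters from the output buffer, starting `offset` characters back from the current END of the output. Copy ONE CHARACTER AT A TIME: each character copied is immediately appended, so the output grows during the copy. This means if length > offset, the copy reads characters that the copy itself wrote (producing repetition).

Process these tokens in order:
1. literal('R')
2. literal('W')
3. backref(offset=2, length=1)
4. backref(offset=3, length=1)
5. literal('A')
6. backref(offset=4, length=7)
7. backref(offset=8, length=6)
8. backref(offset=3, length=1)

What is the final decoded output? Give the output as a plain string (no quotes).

Token 1: literal('R'). Output: "R"
Token 2: literal('W'). Output: "RW"
Token 3: backref(off=2, len=1). Copied 'R' from pos 0. Output: "RWR"
Token 4: backref(off=3, len=1). Copied 'R' from pos 0. Output: "RWRR"
Token 5: literal('A'). Output: "RWRRA"
Token 6: backref(off=4, len=7) (overlapping!). Copied 'WRRAWRR' from pos 1. Output: "RWRRAWRRAWRR"
Token 7: backref(off=8, len=6). Copied 'AWRRAW' from pos 4. Output: "RWRRAWRRAWRRAWRRAW"
Token 8: backref(off=3, len=1). Copied 'R' from pos 15. Output: "RWRRAWRRAWRRAWRRAWR"

Answer: RWRRAWRRAWRRAWRRAWR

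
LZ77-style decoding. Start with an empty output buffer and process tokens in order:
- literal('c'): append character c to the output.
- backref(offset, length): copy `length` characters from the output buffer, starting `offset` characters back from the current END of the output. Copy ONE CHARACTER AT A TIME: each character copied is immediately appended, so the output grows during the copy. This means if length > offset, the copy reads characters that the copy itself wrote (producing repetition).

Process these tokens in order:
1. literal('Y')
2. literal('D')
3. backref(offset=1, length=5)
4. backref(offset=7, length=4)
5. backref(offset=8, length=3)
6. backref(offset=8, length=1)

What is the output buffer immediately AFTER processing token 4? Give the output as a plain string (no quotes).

Token 1: literal('Y'). Output: "Y"
Token 2: literal('D'). Output: "YD"
Token 3: backref(off=1, len=5) (overlapping!). Copied 'DDDDD' from pos 1. Output: "YDDDDDD"
Token 4: backref(off=7, len=4). Copied 'YDDD' from pos 0. Output: "YDDDDDDYDDD"

Answer: YDDDDDDYDDD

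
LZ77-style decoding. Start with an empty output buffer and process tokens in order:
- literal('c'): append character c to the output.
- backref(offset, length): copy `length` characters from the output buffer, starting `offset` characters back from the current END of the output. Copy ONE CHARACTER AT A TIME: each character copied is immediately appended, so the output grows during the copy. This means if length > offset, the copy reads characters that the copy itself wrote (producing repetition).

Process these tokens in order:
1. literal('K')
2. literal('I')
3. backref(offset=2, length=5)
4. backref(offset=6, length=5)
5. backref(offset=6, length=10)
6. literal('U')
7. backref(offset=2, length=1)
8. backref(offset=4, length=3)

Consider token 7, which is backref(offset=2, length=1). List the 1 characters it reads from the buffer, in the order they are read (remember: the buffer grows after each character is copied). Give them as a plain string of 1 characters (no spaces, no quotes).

Answer: I

Derivation:
Token 1: literal('K'). Output: "K"
Token 2: literal('I'). Output: "KI"
Token 3: backref(off=2, len=5) (overlapping!). Copied 'KIKIK' from pos 0. Output: "KIKIKIK"
Token 4: backref(off=6, len=5). Copied 'IKIKI' from pos 1. Output: "KIKIKIKIKIKI"
Token 5: backref(off=6, len=10) (overlapping!). Copied 'KIKIKIKIKI' from pos 6. Output: "KIKIKIKIKIKIKIKIKIKIKI"
Token 6: literal('U'). Output: "KIKIKIKIKIKIKIKIKIKIKIU"
Token 7: backref(off=2, len=1). Buffer before: "KIKIKIKIKIKIKIKIKIKIKIU" (len 23)
  byte 1: read out[21]='I', append. Buffer now: "KIKIKIKIKIKIKIKIKIKIKIUI"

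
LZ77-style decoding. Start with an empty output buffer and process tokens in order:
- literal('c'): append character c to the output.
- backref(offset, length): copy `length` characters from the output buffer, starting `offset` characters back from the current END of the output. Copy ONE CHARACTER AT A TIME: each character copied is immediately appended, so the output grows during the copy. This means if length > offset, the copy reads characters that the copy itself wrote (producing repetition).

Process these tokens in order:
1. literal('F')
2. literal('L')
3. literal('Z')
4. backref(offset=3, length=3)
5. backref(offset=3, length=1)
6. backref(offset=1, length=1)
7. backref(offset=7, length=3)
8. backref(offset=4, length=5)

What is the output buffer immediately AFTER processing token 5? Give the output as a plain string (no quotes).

Answer: FLZFLZF

Derivation:
Token 1: literal('F'). Output: "F"
Token 2: literal('L'). Output: "FL"
Token 3: literal('Z'). Output: "FLZ"
Token 4: backref(off=3, len=3). Copied 'FLZ' from pos 0. Output: "FLZFLZ"
Token 5: backref(off=3, len=1). Copied 'F' from pos 3. Output: "FLZFLZF"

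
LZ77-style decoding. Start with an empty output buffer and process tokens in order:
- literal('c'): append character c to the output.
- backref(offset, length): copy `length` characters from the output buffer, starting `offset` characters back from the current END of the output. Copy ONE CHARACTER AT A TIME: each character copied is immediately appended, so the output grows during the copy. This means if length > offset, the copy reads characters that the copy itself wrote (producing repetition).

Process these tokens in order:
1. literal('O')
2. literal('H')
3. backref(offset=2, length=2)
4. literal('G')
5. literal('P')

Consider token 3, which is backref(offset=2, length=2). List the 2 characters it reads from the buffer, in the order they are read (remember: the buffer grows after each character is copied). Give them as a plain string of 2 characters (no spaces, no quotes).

Answer: OH

Derivation:
Token 1: literal('O'). Output: "O"
Token 2: literal('H'). Output: "OH"
Token 3: backref(off=2, len=2). Buffer before: "OH" (len 2)
  byte 1: read out[0]='O', append. Buffer now: "OHO"
  byte 2: read out[1]='H', append. Buffer now: "OHOH"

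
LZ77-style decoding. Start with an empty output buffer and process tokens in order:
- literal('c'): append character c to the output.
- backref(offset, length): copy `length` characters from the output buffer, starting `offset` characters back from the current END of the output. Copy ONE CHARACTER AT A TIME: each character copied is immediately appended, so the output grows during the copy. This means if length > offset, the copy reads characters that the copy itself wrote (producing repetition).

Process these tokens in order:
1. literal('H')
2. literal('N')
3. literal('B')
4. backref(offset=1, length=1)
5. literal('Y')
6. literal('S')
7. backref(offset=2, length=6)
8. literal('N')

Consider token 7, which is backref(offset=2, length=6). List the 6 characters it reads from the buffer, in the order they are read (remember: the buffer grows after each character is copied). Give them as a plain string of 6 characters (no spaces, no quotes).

Answer: YSYSYS

Derivation:
Token 1: literal('H'). Output: "H"
Token 2: literal('N'). Output: "HN"
Token 3: literal('B'). Output: "HNB"
Token 4: backref(off=1, len=1). Copied 'B' from pos 2. Output: "HNBB"
Token 5: literal('Y'). Output: "HNBBY"
Token 6: literal('S'). Output: "HNBBYS"
Token 7: backref(off=2, len=6). Buffer before: "HNBBYS" (len 6)
  byte 1: read out[4]='Y', append. Buffer now: "HNBBYSY"
  byte 2: read out[5]='S', append. Buffer now: "HNBBYSYS"
  byte 3: read out[6]='Y', append. Buffer now: "HNBBYSYSY"
  byte 4: read out[7]='S', append. Buffer now: "HNBBYSYSYS"
  byte 5: read out[8]='Y', append. Buffer now: "HNBBYSYSYSY"
  byte 6: read out[9]='S', append. Buffer now: "HNBBYSYSYSYS"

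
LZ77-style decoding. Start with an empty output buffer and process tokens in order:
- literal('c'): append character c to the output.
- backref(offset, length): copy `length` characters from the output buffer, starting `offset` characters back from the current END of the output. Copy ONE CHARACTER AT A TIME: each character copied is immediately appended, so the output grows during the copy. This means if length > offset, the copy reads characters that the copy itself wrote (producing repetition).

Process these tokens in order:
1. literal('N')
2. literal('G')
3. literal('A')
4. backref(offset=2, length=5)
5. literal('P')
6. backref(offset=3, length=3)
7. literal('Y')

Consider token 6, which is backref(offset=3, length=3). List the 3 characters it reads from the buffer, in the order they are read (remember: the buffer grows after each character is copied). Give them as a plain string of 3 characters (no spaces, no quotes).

Answer: AGP

Derivation:
Token 1: literal('N'). Output: "N"
Token 2: literal('G'). Output: "NG"
Token 3: literal('A'). Output: "NGA"
Token 4: backref(off=2, len=5) (overlapping!). Copied 'GAGAG' from pos 1. Output: "NGAGAGAG"
Token 5: literal('P'). Output: "NGAGAGAGP"
Token 6: backref(off=3, len=3). Buffer before: "NGAGAGAGP" (len 9)
  byte 1: read out[6]='A', append. Buffer now: "NGAGAGAGPA"
  byte 2: read out[7]='G', append. Buffer now: "NGAGAGAGPAG"
  byte 3: read out[8]='P', append. Buffer now: "NGAGAGAGPAGP"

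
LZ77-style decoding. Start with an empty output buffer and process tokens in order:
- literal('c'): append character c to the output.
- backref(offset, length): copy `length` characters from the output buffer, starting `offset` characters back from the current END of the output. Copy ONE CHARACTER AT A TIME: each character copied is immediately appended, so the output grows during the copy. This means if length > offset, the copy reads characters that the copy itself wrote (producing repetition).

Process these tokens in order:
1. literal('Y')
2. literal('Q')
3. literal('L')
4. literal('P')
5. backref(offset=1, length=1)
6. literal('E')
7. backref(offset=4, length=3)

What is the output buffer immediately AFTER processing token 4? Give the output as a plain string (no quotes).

Answer: YQLP

Derivation:
Token 1: literal('Y'). Output: "Y"
Token 2: literal('Q'). Output: "YQ"
Token 3: literal('L'). Output: "YQL"
Token 4: literal('P'). Output: "YQLP"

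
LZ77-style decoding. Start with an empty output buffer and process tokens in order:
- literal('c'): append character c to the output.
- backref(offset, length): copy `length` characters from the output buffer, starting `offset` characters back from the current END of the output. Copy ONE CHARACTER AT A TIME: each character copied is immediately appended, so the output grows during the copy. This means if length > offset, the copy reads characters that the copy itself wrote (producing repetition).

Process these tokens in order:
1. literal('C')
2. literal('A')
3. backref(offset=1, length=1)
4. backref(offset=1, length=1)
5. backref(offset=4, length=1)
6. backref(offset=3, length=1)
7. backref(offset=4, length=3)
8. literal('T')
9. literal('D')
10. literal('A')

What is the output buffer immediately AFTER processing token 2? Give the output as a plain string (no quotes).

Answer: CA

Derivation:
Token 1: literal('C'). Output: "C"
Token 2: literal('A'). Output: "CA"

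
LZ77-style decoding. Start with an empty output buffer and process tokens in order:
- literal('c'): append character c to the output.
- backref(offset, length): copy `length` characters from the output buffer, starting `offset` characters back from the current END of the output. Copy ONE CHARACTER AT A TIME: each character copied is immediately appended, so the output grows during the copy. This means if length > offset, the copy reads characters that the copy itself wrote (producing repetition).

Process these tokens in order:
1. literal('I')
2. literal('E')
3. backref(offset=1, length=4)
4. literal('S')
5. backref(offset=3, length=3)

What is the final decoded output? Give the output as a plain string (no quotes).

Answer: IEEEEESEES

Derivation:
Token 1: literal('I'). Output: "I"
Token 2: literal('E'). Output: "IE"
Token 3: backref(off=1, len=4) (overlapping!). Copied 'EEEE' from pos 1. Output: "IEEEEE"
Token 4: literal('S'). Output: "IEEEEES"
Token 5: backref(off=3, len=3). Copied 'EES' from pos 4. Output: "IEEEEESEES"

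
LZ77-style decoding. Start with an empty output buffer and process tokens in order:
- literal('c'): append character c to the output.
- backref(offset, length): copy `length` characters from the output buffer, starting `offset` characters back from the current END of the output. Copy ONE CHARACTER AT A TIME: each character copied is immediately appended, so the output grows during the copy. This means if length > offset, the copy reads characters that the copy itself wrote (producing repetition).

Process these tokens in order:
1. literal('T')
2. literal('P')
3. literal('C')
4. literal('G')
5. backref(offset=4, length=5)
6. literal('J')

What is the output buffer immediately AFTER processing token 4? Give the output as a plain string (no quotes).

Token 1: literal('T'). Output: "T"
Token 2: literal('P'). Output: "TP"
Token 3: literal('C'). Output: "TPC"
Token 4: literal('G'). Output: "TPCG"

Answer: TPCG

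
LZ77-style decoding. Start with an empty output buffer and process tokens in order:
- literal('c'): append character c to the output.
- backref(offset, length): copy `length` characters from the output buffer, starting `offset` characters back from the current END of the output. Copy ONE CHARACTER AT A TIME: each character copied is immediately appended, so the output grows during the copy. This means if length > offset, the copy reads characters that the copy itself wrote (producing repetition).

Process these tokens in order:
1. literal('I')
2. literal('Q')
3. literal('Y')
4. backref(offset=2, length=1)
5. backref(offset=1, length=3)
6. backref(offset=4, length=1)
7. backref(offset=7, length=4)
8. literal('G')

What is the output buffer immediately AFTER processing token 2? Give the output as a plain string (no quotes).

Answer: IQ

Derivation:
Token 1: literal('I'). Output: "I"
Token 2: literal('Q'). Output: "IQ"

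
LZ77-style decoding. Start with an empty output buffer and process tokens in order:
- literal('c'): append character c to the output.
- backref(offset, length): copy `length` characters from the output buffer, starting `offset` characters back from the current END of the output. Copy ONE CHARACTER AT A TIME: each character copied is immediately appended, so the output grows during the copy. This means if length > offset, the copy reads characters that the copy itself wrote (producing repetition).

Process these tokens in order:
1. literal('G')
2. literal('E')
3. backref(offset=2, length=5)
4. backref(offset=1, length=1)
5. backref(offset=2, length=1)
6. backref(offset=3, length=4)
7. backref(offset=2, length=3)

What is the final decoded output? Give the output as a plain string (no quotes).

Token 1: literal('G'). Output: "G"
Token 2: literal('E'). Output: "GE"
Token 3: backref(off=2, len=5) (overlapping!). Copied 'GEGEG' from pos 0. Output: "GEGEGEG"
Token 4: backref(off=1, len=1). Copied 'G' from pos 6. Output: "GEGEGEGG"
Token 5: backref(off=2, len=1). Copied 'G' from pos 6. Output: "GEGEGEGGG"
Token 6: backref(off=3, len=4) (overlapping!). Copied 'GGGG' from pos 6. Output: "GEGEGEGGGGGGG"
Token 7: backref(off=2, len=3) (overlapping!). Copied 'GGG' from pos 11. Output: "GEGEGEGGGGGGGGGG"

Answer: GEGEGEGGGGGGGGGG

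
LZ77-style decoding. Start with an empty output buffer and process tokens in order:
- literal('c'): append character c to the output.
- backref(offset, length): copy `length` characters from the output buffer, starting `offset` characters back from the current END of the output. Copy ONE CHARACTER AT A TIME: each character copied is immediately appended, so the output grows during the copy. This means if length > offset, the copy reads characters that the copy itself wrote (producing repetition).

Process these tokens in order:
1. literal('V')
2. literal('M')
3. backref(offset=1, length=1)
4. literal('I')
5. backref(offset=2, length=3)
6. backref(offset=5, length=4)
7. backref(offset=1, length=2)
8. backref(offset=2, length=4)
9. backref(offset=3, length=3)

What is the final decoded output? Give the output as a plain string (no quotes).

Token 1: literal('V'). Output: "V"
Token 2: literal('M'). Output: "VM"
Token 3: backref(off=1, len=1). Copied 'M' from pos 1. Output: "VMM"
Token 4: literal('I'). Output: "VMMI"
Token 5: backref(off=2, len=3) (overlapping!). Copied 'MIM' from pos 2. Output: "VMMIMIM"
Token 6: backref(off=5, len=4). Copied 'MIMI' from pos 2. Output: "VMMIMIMMIMI"
Token 7: backref(off=1, len=2) (overlapping!). Copied 'II' from pos 10. Output: "VMMIMIMMIMIII"
Token 8: backref(off=2, len=4) (overlapping!). Copied 'IIII' from pos 11. Output: "VMMIMIMMIMIIIIIII"
Token 9: backref(off=3, len=3). Copied 'III' from pos 14. Output: "VMMIMIMMIMIIIIIIIIII"

Answer: VMMIMIMMIMIIIIIIIIII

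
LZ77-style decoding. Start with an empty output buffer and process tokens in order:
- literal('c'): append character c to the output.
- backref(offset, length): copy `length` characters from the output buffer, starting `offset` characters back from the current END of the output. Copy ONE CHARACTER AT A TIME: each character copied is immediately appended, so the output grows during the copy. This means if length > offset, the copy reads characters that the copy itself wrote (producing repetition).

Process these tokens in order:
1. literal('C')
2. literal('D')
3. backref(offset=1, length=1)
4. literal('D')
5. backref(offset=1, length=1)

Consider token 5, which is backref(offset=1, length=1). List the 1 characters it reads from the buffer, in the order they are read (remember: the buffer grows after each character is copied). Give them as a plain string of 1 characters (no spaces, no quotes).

Token 1: literal('C'). Output: "C"
Token 2: literal('D'). Output: "CD"
Token 3: backref(off=1, len=1). Copied 'D' from pos 1. Output: "CDD"
Token 4: literal('D'). Output: "CDDD"
Token 5: backref(off=1, len=1). Buffer before: "CDDD" (len 4)
  byte 1: read out[3]='D', append. Buffer now: "CDDDD"

Answer: D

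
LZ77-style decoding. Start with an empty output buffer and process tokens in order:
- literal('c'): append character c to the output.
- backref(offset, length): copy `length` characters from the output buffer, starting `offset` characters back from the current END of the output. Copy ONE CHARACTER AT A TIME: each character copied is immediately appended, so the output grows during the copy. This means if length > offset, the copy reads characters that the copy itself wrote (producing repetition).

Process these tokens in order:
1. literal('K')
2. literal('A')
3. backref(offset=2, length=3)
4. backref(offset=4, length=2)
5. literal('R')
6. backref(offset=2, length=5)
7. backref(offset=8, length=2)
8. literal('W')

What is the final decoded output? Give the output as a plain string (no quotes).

Answer: KAKAKAKRKRKRKAKW

Derivation:
Token 1: literal('K'). Output: "K"
Token 2: literal('A'). Output: "KA"
Token 3: backref(off=2, len=3) (overlapping!). Copied 'KAK' from pos 0. Output: "KAKAK"
Token 4: backref(off=4, len=2). Copied 'AK' from pos 1. Output: "KAKAKAK"
Token 5: literal('R'). Output: "KAKAKAKR"
Token 6: backref(off=2, len=5) (overlapping!). Copied 'KRKRK' from pos 6. Output: "KAKAKAKRKRKRK"
Token 7: backref(off=8, len=2). Copied 'AK' from pos 5. Output: "KAKAKAKRKRKRKAK"
Token 8: literal('W'). Output: "KAKAKAKRKRKRKAKW"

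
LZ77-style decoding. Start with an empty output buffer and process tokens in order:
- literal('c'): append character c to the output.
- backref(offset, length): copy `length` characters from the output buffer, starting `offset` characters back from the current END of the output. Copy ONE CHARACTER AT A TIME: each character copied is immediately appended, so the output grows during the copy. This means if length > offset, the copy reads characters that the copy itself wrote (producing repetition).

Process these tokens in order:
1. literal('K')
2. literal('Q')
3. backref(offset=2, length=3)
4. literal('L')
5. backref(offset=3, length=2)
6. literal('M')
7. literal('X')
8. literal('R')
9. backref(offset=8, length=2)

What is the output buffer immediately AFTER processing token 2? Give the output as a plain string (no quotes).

Answer: KQ

Derivation:
Token 1: literal('K'). Output: "K"
Token 2: literal('Q'). Output: "KQ"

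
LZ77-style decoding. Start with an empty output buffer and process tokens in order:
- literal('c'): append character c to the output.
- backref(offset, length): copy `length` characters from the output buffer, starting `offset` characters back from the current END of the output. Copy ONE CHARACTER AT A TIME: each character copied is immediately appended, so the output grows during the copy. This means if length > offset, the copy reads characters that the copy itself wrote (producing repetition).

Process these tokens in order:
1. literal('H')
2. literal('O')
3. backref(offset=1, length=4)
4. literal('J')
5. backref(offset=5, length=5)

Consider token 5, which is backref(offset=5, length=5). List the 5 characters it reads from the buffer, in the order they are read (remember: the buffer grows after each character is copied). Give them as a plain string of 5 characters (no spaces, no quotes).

Answer: OOOOJ

Derivation:
Token 1: literal('H'). Output: "H"
Token 2: literal('O'). Output: "HO"
Token 3: backref(off=1, len=4) (overlapping!). Copied 'OOOO' from pos 1. Output: "HOOOOO"
Token 4: literal('J'). Output: "HOOOOOJ"
Token 5: backref(off=5, len=5). Buffer before: "HOOOOOJ" (len 7)
  byte 1: read out[2]='O', append. Buffer now: "HOOOOOJO"
  byte 2: read out[3]='O', append. Buffer now: "HOOOOOJOO"
  byte 3: read out[4]='O', append. Buffer now: "HOOOOOJOOO"
  byte 4: read out[5]='O', append. Buffer now: "HOOOOOJOOOO"
  byte 5: read out[6]='J', append. Buffer now: "HOOOOOJOOOOJ"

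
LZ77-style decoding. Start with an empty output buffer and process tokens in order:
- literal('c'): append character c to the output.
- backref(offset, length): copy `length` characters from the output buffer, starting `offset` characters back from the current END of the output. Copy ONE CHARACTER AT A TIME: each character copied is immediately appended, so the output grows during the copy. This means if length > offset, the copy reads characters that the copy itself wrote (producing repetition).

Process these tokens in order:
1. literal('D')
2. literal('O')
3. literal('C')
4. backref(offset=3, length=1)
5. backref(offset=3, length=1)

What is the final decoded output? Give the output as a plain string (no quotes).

Token 1: literal('D'). Output: "D"
Token 2: literal('O'). Output: "DO"
Token 3: literal('C'). Output: "DOC"
Token 4: backref(off=3, len=1). Copied 'D' from pos 0. Output: "DOCD"
Token 5: backref(off=3, len=1). Copied 'O' from pos 1. Output: "DOCDO"

Answer: DOCDO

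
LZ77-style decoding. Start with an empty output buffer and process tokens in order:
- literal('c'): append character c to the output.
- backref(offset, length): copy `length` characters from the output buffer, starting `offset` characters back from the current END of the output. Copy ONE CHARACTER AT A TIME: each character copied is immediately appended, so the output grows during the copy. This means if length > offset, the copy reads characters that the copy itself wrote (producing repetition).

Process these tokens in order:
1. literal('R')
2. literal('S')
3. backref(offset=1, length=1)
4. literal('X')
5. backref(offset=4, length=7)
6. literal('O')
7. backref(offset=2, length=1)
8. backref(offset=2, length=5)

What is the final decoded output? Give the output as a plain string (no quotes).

Answer: RSSXRSSXRSSOSOSOSO

Derivation:
Token 1: literal('R'). Output: "R"
Token 2: literal('S'). Output: "RS"
Token 3: backref(off=1, len=1). Copied 'S' from pos 1. Output: "RSS"
Token 4: literal('X'). Output: "RSSX"
Token 5: backref(off=4, len=7) (overlapping!). Copied 'RSSXRSS' from pos 0. Output: "RSSXRSSXRSS"
Token 6: literal('O'). Output: "RSSXRSSXRSSO"
Token 7: backref(off=2, len=1). Copied 'S' from pos 10. Output: "RSSXRSSXRSSOS"
Token 8: backref(off=2, len=5) (overlapping!). Copied 'OSOSO' from pos 11. Output: "RSSXRSSXRSSOSOSOSO"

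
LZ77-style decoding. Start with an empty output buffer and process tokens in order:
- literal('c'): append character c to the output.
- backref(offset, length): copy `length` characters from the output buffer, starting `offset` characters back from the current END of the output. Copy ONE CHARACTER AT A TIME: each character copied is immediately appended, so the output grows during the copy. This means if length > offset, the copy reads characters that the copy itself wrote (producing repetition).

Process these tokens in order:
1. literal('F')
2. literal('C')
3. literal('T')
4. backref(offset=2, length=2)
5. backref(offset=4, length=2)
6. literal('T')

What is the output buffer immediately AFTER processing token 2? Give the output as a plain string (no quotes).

Token 1: literal('F'). Output: "F"
Token 2: literal('C'). Output: "FC"

Answer: FC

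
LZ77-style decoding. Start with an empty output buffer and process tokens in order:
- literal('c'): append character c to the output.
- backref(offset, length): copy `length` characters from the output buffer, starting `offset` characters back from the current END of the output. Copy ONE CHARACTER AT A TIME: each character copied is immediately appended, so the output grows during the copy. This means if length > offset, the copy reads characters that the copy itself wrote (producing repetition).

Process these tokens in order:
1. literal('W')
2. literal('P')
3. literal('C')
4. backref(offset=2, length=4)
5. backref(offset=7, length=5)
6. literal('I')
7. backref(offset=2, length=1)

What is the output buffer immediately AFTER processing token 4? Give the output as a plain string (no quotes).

Token 1: literal('W'). Output: "W"
Token 2: literal('P'). Output: "WP"
Token 3: literal('C'). Output: "WPC"
Token 4: backref(off=2, len=4) (overlapping!). Copied 'PCPC' from pos 1. Output: "WPCPCPC"

Answer: WPCPCPC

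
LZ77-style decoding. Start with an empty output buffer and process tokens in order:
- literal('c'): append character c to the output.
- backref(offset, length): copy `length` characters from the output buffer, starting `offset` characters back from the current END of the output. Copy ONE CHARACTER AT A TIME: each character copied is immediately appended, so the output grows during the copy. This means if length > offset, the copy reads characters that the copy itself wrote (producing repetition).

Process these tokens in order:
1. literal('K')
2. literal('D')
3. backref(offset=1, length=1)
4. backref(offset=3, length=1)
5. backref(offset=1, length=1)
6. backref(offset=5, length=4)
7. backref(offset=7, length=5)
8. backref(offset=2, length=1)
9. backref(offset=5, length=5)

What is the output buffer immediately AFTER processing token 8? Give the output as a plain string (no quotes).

Answer: KDDKKKDDKDKKKDK

Derivation:
Token 1: literal('K'). Output: "K"
Token 2: literal('D'). Output: "KD"
Token 3: backref(off=1, len=1). Copied 'D' from pos 1. Output: "KDD"
Token 4: backref(off=3, len=1). Copied 'K' from pos 0. Output: "KDDK"
Token 5: backref(off=1, len=1). Copied 'K' from pos 3. Output: "KDDKK"
Token 6: backref(off=5, len=4). Copied 'KDDK' from pos 0. Output: "KDDKKKDDK"
Token 7: backref(off=7, len=5). Copied 'DKKKD' from pos 2. Output: "KDDKKKDDKDKKKD"
Token 8: backref(off=2, len=1). Copied 'K' from pos 12. Output: "KDDKKKDDKDKKKDK"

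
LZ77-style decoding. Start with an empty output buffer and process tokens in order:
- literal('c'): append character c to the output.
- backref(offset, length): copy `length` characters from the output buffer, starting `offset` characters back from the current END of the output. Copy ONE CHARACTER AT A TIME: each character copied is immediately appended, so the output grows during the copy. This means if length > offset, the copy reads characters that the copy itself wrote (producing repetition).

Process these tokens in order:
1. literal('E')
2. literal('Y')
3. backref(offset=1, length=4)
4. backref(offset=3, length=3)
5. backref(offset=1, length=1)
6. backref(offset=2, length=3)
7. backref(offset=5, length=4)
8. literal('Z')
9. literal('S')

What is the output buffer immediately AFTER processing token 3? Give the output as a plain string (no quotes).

Answer: EYYYYY

Derivation:
Token 1: literal('E'). Output: "E"
Token 2: literal('Y'). Output: "EY"
Token 3: backref(off=1, len=4) (overlapping!). Copied 'YYYY' from pos 1. Output: "EYYYYY"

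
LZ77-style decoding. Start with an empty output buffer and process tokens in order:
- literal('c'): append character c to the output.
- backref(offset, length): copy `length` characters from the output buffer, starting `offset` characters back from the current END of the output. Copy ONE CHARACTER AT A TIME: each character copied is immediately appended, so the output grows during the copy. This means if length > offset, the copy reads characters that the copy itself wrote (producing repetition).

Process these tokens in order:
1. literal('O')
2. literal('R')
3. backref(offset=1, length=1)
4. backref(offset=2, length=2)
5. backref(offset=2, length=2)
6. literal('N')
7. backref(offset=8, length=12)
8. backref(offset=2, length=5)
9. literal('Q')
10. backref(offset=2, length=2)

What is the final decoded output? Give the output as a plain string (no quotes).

Token 1: literal('O'). Output: "O"
Token 2: literal('R'). Output: "OR"
Token 3: backref(off=1, len=1). Copied 'R' from pos 1. Output: "ORR"
Token 4: backref(off=2, len=2). Copied 'RR' from pos 1. Output: "ORRRR"
Token 5: backref(off=2, len=2). Copied 'RR' from pos 3. Output: "ORRRRRR"
Token 6: literal('N'). Output: "ORRRRRRN"
Token 7: backref(off=8, len=12) (overlapping!). Copied 'ORRRRRRNORRR' from pos 0. Output: "ORRRRRRNORRRRRRNORRR"
Token 8: backref(off=2, len=5) (overlapping!). Copied 'RRRRR' from pos 18. Output: "ORRRRRRNORRRRRRNORRRRRRRR"
Token 9: literal('Q'). Output: "ORRRRRRNORRRRRRNORRRRRRRRQ"
Token 10: backref(off=2, len=2). Copied 'RQ' from pos 24. Output: "ORRRRRRNORRRRRRNORRRRRRRRQRQ"

Answer: ORRRRRRNORRRRRRNORRRRRRRRQRQ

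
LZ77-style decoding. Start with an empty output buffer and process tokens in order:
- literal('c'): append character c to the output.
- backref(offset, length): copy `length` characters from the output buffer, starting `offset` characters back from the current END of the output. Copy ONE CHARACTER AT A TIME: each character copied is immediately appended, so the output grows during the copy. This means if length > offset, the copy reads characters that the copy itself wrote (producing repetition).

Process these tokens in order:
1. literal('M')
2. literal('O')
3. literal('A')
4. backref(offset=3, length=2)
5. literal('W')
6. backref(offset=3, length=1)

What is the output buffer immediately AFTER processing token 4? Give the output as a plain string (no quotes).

Token 1: literal('M'). Output: "M"
Token 2: literal('O'). Output: "MO"
Token 3: literal('A'). Output: "MOA"
Token 4: backref(off=3, len=2). Copied 'MO' from pos 0. Output: "MOAMO"

Answer: MOAMO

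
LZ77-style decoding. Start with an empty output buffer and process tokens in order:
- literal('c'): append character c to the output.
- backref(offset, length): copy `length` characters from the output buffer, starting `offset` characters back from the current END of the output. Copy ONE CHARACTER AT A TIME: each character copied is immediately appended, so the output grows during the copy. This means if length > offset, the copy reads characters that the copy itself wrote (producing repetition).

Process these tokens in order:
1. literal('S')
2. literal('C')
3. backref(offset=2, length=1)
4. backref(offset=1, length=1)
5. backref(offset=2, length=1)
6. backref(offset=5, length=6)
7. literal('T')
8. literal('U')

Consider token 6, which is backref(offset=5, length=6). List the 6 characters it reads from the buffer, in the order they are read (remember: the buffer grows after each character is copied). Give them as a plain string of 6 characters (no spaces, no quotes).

Token 1: literal('S'). Output: "S"
Token 2: literal('C'). Output: "SC"
Token 3: backref(off=2, len=1). Copied 'S' from pos 0. Output: "SCS"
Token 4: backref(off=1, len=1). Copied 'S' from pos 2. Output: "SCSS"
Token 5: backref(off=2, len=1). Copied 'S' from pos 2. Output: "SCSSS"
Token 6: backref(off=5, len=6). Buffer before: "SCSSS" (len 5)
  byte 1: read out[0]='S', append. Buffer now: "SCSSSS"
  byte 2: read out[1]='C', append. Buffer now: "SCSSSSC"
  byte 3: read out[2]='S', append. Buffer now: "SCSSSSCS"
  byte 4: read out[3]='S', append. Buffer now: "SCSSSSCSS"
  byte 5: read out[4]='S', append. Buffer now: "SCSSSSCSSS"
  byte 6: read out[5]='S', append. Buffer now: "SCSSSSCSSSS"

Answer: SCSSSS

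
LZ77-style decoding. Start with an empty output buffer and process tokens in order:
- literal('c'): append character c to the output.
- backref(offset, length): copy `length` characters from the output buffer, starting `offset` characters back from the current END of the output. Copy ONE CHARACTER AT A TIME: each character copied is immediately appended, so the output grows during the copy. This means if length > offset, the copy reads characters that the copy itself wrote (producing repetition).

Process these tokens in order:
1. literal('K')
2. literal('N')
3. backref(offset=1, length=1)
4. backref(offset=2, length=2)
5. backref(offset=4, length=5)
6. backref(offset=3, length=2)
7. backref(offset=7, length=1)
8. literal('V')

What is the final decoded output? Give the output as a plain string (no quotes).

Token 1: literal('K'). Output: "K"
Token 2: literal('N'). Output: "KN"
Token 3: backref(off=1, len=1). Copied 'N' from pos 1. Output: "KNN"
Token 4: backref(off=2, len=2). Copied 'NN' from pos 1. Output: "KNNNN"
Token 5: backref(off=4, len=5) (overlapping!). Copied 'NNNNN' from pos 1. Output: "KNNNNNNNNN"
Token 6: backref(off=3, len=2). Copied 'NN' from pos 7. Output: "KNNNNNNNNNNN"
Token 7: backref(off=7, len=1). Copied 'N' from pos 5. Output: "KNNNNNNNNNNNN"
Token 8: literal('V'). Output: "KNNNNNNNNNNNNV"

Answer: KNNNNNNNNNNNNV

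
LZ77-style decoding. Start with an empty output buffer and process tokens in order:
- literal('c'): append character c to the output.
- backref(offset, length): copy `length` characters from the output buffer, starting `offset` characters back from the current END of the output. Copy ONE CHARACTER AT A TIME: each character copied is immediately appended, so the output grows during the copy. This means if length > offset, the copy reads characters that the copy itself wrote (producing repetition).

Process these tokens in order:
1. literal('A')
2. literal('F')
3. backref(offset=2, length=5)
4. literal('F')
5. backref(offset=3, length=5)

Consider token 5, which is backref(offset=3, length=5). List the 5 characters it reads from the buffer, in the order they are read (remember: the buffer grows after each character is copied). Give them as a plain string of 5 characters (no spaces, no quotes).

Token 1: literal('A'). Output: "A"
Token 2: literal('F'). Output: "AF"
Token 3: backref(off=2, len=5) (overlapping!). Copied 'AFAFA' from pos 0. Output: "AFAFAFA"
Token 4: literal('F'). Output: "AFAFAFAF"
Token 5: backref(off=3, len=5). Buffer before: "AFAFAFAF" (len 8)
  byte 1: read out[5]='F', append. Buffer now: "AFAFAFAFF"
  byte 2: read out[6]='A', append. Buffer now: "AFAFAFAFFA"
  byte 3: read out[7]='F', append. Buffer now: "AFAFAFAFFAF"
  byte 4: read out[8]='F', append. Buffer now: "AFAFAFAFFAFF"
  byte 5: read out[9]='A', append. Buffer now: "AFAFAFAFFAFFA"

Answer: FAFFA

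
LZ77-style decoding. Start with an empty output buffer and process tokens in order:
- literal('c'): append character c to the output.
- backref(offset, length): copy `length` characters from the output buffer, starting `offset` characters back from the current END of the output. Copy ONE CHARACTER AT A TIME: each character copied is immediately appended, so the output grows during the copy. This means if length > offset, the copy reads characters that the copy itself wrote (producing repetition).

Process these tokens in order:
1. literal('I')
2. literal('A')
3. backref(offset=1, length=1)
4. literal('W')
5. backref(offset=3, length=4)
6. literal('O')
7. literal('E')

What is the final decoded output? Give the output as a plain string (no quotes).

Token 1: literal('I'). Output: "I"
Token 2: literal('A'). Output: "IA"
Token 3: backref(off=1, len=1). Copied 'A' from pos 1. Output: "IAA"
Token 4: literal('W'). Output: "IAAW"
Token 5: backref(off=3, len=4) (overlapping!). Copied 'AAWA' from pos 1. Output: "IAAWAAWA"
Token 6: literal('O'). Output: "IAAWAAWAO"
Token 7: literal('E'). Output: "IAAWAAWAOE"

Answer: IAAWAAWAOE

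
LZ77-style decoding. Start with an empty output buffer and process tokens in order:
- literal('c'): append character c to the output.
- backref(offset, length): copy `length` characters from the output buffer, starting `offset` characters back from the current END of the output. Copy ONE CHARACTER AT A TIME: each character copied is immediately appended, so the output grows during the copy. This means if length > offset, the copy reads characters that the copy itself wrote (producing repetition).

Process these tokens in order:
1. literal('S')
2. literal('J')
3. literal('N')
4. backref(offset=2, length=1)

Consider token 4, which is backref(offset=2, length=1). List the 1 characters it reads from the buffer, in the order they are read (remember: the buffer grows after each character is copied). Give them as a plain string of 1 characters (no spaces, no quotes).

Answer: J

Derivation:
Token 1: literal('S'). Output: "S"
Token 2: literal('J'). Output: "SJ"
Token 3: literal('N'). Output: "SJN"
Token 4: backref(off=2, len=1). Buffer before: "SJN" (len 3)
  byte 1: read out[1]='J', append. Buffer now: "SJNJ"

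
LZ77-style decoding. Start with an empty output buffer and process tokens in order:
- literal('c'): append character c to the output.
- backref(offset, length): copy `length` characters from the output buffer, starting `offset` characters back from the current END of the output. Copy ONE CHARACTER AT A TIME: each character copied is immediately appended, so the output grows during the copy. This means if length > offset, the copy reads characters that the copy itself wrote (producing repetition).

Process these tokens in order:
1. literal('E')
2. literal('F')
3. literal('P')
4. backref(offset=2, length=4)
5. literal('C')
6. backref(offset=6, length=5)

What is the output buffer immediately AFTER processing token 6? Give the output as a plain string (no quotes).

Token 1: literal('E'). Output: "E"
Token 2: literal('F'). Output: "EF"
Token 3: literal('P'). Output: "EFP"
Token 4: backref(off=2, len=4) (overlapping!). Copied 'FPFP' from pos 1. Output: "EFPFPFP"
Token 5: literal('C'). Output: "EFPFPFPC"
Token 6: backref(off=6, len=5). Copied 'PFPFP' from pos 2. Output: "EFPFPFPCPFPFP"

Answer: EFPFPFPCPFPFP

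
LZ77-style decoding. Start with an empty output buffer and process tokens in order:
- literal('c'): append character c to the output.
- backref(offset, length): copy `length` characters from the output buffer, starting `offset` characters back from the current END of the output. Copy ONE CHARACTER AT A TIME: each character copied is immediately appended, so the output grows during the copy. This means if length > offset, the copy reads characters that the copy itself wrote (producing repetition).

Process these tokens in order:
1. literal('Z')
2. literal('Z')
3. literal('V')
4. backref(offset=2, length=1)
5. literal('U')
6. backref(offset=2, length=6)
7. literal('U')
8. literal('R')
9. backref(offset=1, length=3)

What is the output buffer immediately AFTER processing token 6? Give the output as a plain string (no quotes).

Answer: ZZVZUZUZUZU

Derivation:
Token 1: literal('Z'). Output: "Z"
Token 2: literal('Z'). Output: "ZZ"
Token 3: literal('V'). Output: "ZZV"
Token 4: backref(off=2, len=1). Copied 'Z' from pos 1. Output: "ZZVZ"
Token 5: literal('U'). Output: "ZZVZU"
Token 6: backref(off=2, len=6) (overlapping!). Copied 'ZUZUZU' from pos 3. Output: "ZZVZUZUZUZU"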